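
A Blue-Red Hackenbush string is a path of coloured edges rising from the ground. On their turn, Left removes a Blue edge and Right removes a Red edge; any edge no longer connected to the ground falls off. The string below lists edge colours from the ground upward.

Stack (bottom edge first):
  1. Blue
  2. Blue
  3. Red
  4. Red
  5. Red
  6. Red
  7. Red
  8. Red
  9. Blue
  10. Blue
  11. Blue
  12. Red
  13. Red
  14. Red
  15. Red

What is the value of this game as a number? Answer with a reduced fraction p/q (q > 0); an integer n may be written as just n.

Prefix values for Blue Blue Red Red Red Red Red Red Blue Blue Blue Red Red Red Red via {L|R} + simplicity:
v(B) = { 0 | — } = 1
v(BB) = { 0; 1 | — } = 2
v(BBR) = { 0; 1 | 2 } = 3/2
v(BBRR) = { 0; 1 | 3/2; 2 } = 5/4
v(BBRRR) = { 0; 1 | 5/4; 3/2; 2 } = 9/8
v(BBRRRR) = { 0; 1 | 9/8; 5/4; 3/2; 2 } = 17/16
v(BBRRRRR) = { 0; 1 | 17/16; 9/8; 5/4; 3/2; 2 } = 33/32
v(BBRRRRRR) = { 0; 1 | 33/32; 17/16; 9/8; 5/4; 3/2; 2 } = 65/64
v(BBRRRRRRB) = { 0; 1; 65/64 | 33/32; 17/16; 9/8; 5/4; 3/2; 2 } = 131/128
v(BBRRRRRRBB) = { 0; 1; 65/64; 131/128 | 33/32; 17/16; 9/8; 5/4; 3/2; 2 } = 263/256
v(BBRRRRRRBBB) = { 0; 1; 65/64; 131/128; 263/256 | 33/32; 17/16; 9/8; 5/4; 3/2; 2 } = 527/512
v(BBRRRRRRBBBR) = { 0; 1; 65/64; 131/128; 263/256 | 527/512; 33/32; 17/16; 9/8; 5/4; 3/2; 2 } = 1053/1024
v(BBRRRRRRBBBRR) = { 0; 1; 65/64; 131/128; 263/256 | 1053/1024; 527/512; 33/32; 17/16; 9/8; 5/4; 3/2; 2 } = 2105/2048
v(BBRRRRRRBBBRRR) = { 0; 1; 65/64; 131/128; 263/256 | 2105/2048; 1053/1024; 527/512; 33/32; 17/16; 9/8; 5/4; 3/2; 2 } = 4209/4096
v(BBRRRRRRBBBRRRR) = { 0; 1; 65/64; 131/128; 263/256 | 4209/4096; 2105/2048; 1053/1024; 527/512; 33/32; 17/16; 9/8; 5/4; 3/2; 2 } = 8417/8192

8417/8192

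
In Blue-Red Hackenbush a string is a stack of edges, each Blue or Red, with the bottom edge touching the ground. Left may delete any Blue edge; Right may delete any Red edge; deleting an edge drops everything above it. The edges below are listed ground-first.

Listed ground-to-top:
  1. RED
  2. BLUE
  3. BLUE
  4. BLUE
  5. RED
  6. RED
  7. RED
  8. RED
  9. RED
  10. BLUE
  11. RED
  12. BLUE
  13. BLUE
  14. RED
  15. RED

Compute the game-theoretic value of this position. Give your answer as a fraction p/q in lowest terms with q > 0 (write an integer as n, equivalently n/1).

-4007/16384

R: Left { (no moves) }, Right { 0 } so simplest -1
RB: Left { -1 }, Right { 0 } so simplest -1/2
RBB: Left { -1,-1/2 }, Right { 0 } so simplest -1/4
RBBB: Left { -1,-1/2,-1/4 }, Right { 0 } so simplest -1/8
RBBBR: Left { -1,-1/2,-1/4 }, Right { -1/8,0 } so simplest -3/16
RBBBRR: Left { -1,-1/2,-1/4 }, Right { -3/16,-1/8,0 } so simplest -7/32
RBBBRRR: Left { -1,-1/2,-1/4 }, Right { -7/32,-3/16,-1/8,0 } so simplest -15/64
RBBBRRRR: Left { -1,-1/2,-1/4 }, Right { -15/64,-7/32,-3/16,-1/8,0 } so simplest -31/128
RBBBRRRRR: Left { -1,-1/2,-1/4 }, Right { -31/128,-15/64,-7/32,-3/16,-1/8,0 } so simplest -63/256
RBBBRRRRRB: Left { -1,-1/2,-1/4,-63/256 }, Right { -31/128,-15/64,-7/32,-3/16,-1/8,0 } so simplest -125/512
RBBBRRRRRBR: Left { -1,-1/2,-1/4,-63/256 }, Right { -125/512,-31/128,-15/64,-7/32,-3/16,-1/8,0 } so simplest -251/1024
RBBBRRRRRBRB: Left { -1,-1/2,-1/4,-63/256,-251/1024 }, Right { -125/512,-31/128,-15/64,-7/32,-3/16,-1/8,0 } so simplest -501/2048
RBBBRRRRRBRBB: Left { -1,-1/2,-1/4,-63/256,-251/1024,-501/2048 }, Right { -125/512,-31/128,-15/64,-7/32,-3/16,-1/8,0 } so simplest -1001/4096
RBBBRRRRRBRBBR: Left { -1,-1/2,-1/4,-63/256,-251/1024,-501/2048 }, Right { -1001/4096,-125/512,-31/128,-15/64,-7/32,-3/16,-1/8,0 } so simplest -2003/8192
RBBBRRRRRBRBBRR: Left { -1,-1/2,-1/4,-63/256,-251/1024,-501/2048 }, Right { -2003/8192,-1001/4096,-125/512,-31/128,-15/64,-7/32,-3/16,-1/8,0 } so simplest -4007/16384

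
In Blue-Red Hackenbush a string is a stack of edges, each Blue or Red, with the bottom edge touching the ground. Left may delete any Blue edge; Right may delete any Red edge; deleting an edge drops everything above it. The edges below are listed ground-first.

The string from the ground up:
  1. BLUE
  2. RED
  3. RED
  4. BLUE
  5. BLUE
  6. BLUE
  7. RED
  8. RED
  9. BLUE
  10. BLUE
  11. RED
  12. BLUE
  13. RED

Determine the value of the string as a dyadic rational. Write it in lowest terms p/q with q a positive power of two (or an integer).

1845/4096

Recurse on prefixes of the 13-edge string BLUE RED RED BLUE BLUE BLUE RED RED BLUE BLUE RED BLUE RED:
step 1: add BLUE to get B; options L={ 0 } R={  } — 1
step 2: add RED to get BR; options L={ 0 } R={ 1 } — 1/2
step 3: add RED to get BRR; options L={ 0 } R={ 1/2,1 } — 1/4
step 4: add BLUE to get BRRB; options L={ 0,1/4 } R={ 1/2,1 } — 3/8
step 5: add BLUE to get BRRBB; options L={ 0,1/4,3/8 } R={ 1/2,1 } — 7/16
step 6: add BLUE to get BRRBBB; options L={ 0,1/4,3/8,7/16 } R={ 1/2,1 } — 15/32
step 7: add RED to get BRRBBBR; options L={ 0,1/4,3/8,7/16 } R={ 15/32,1/2,1 } — 29/64
step 8: add RED to get BRRBBBRR; options L={ 0,1/4,3/8,7/16 } R={ 29/64,15/32,1/2,1 } — 57/128
step 9: add BLUE to get BRRBBBRRB; options L={ 0,1/4,3/8,7/16,57/128 } R={ 29/64,15/32,1/2,1 } — 115/256
step 10: add BLUE to get BRRBBBRRBB; options L={ 0,1/4,3/8,7/16,57/128,115/256 } R={ 29/64,15/32,1/2,1 } — 231/512
step 11: add RED to get BRRBBBRRBBR; options L={ 0,1/4,3/8,7/16,57/128,115/256 } R={ 231/512,29/64,15/32,1/2,1 } — 461/1024
step 12: add BLUE to get BRRBBBRRBBRB; options L={ 0,1/4,3/8,7/16,57/128,115/256,461/1024 } R={ 231/512,29/64,15/32,1/2,1 } — 923/2048
step 13: add RED to get BRRBBBRRBBRBR; options L={ 0,1/4,3/8,7/16,57/128,115/256,461/1024 } R={ 923/2048,231/512,29/64,15/32,1/2,1 } — 1845/4096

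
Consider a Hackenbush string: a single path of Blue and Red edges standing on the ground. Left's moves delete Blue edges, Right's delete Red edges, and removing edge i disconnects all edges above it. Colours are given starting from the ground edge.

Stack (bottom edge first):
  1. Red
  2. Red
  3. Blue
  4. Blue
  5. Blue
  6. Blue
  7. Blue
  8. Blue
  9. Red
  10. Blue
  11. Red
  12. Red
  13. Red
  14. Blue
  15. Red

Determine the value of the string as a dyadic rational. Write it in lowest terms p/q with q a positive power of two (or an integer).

-8379/8192

1 of 15 · R · max L −∞ · min R 0 -> -1
2 of 15 · RR · max L −∞ · min R -1 -> -2
3 of 15 · RRB · max L -2 · min R -1 -> -3/2
4 of 15 · RRBB · max L -3/2 · min R -1 -> -5/4
5 of 15 · RRBBB · max L -5/4 · min R -1 -> -9/8
6 of 15 · RRBBBB · max L -9/8 · min R -1 -> -17/16
7 of 15 · RRBBBBB · max L -17/16 · min R -1 -> -33/32
8 of 15 · RRBBBBBB · max L -33/32 · min R -1 -> -65/64
9 of 15 · RRBBBBBBR · max L -33/32 · min R -65/64 -> -131/128
10 of 15 · RRBBBBBBRB · max L -131/128 · min R -65/64 -> -261/256
11 of 15 · RRBBBBBBRBR · max L -131/128 · min R -261/256 -> -523/512
12 of 15 · RRBBBBBBRBRR · max L -131/128 · min R -523/512 -> -1047/1024
13 of 15 · RRBBBBBBRBRRR · max L -131/128 · min R -1047/1024 -> -2095/2048
14 of 15 · RRBBBBBBRBRRRB · max L -2095/2048 · min R -1047/1024 -> -4189/4096
15 of 15 · RRBBBBBBRBRRRBR · max L -2095/2048 · min R -4189/4096 -> -8379/8192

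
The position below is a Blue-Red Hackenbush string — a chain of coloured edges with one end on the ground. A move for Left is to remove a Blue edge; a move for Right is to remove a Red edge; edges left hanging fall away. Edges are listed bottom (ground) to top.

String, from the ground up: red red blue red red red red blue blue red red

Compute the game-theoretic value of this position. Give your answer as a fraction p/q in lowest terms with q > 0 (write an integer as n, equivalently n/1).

-999/512

edge 1 of 11 (red): { ∅ | 0 } so -1
edge 2 of 11 (red): { ∅ | -1; 0 } so -2
edge 3 of 11 (blue): { -2 | -1; 0 } so -3/2
edge 4 of 11 (red): { -2 | -3/2; -1; 0 } so -7/4
edge 5 of 11 (red): { -2 | -7/4; -3/2; -1; 0 } so -15/8
edge 6 of 11 (red): { -2 | -15/8; -7/4; -3/2; -1; 0 } so -31/16
edge 7 of 11 (red): { -2 | -31/16; -15/8; -7/4; -3/2; -1; 0 } so -63/32
edge 8 of 11 (blue): { -2; -63/32 | -31/16; -15/8; -7/4; -3/2; -1; 0 } so -125/64
edge 9 of 11 (blue): { -2; -63/32; -125/64 | -31/16; -15/8; -7/4; -3/2; -1; 0 } so -249/128
edge 10 of 11 (red): { -2; -63/32; -125/64 | -249/128; -31/16; -15/8; -7/4; -3/2; -1; 0 } so -499/256
edge 11 of 11 (red): { -2; -63/32; -125/64 | -499/256; -249/128; -31/16; -15/8; -7/4; -3/2; -1; 0 } so -999/512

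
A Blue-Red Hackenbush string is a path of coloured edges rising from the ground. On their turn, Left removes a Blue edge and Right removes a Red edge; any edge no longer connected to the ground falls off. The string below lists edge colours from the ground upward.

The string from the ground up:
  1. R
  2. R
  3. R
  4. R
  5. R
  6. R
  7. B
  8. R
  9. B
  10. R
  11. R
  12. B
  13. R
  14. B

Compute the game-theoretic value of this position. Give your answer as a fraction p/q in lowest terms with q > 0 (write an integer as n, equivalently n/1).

-1461/256

Recurse on prefixes of the 14-edge string R R R R R R B R B R R B R B:
1 of 14 · R · max L −∞ · min R 0 ⇒ -1
2 of 14 · RR · max L −∞ · min R -1 ⇒ -2
3 of 14 · RRR · max L −∞ · min R -2 ⇒ -3
4 of 14 · RRRR · max L −∞ · min R -3 ⇒ -4
5 of 14 · RRRRR · max L −∞ · min R -4 ⇒ -5
6 of 14 · RRRRRR · max L −∞ · min R -5 ⇒ -6
7 of 14 · RRRRRRB · max L -6 · min R -5 ⇒ -11/2
8 of 14 · RRRRRRBR · max L -6 · min R -11/2 ⇒ -23/4
9 of 14 · RRRRRRBRB · max L -23/4 · min R -11/2 ⇒ -45/8
10 of 14 · RRRRRRBRBR · max L -23/4 · min R -45/8 ⇒ -91/16
11 of 14 · RRRRRRBRBRR · max L -23/4 · min R -91/16 ⇒ -183/32
12 of 14 · RRRRRRBRBRRB · max L -183/32 · min R -91/16 ⇒ -365/64
13 of 14 · RRRRRRBRBRRBR · max L -183/32 · min R -365/64 ⇒ -731/128
14 of 14 · RRRRRRBRBRRBRB · max L -731/128 · min R -365/64 ⇒ -1461/256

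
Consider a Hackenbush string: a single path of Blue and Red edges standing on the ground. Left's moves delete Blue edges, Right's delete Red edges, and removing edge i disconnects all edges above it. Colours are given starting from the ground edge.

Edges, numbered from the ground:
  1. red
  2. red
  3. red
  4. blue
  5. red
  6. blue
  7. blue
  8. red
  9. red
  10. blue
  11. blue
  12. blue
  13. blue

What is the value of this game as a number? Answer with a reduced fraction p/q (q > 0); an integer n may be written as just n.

Recurse on prefixes of the 13-edge string red red red blue red blue blue red red blue blue blue blue:
step 1: add red to get r; options L={ — } R={ 0 } gives -1
step 2: add red to get rr; options L={ — } R={ -1,0 } gives -2
step 3: add red to get rrr; options L={ — } R={ -2,-1,0 } gives -3
step 4: add blue to get rrrb; options L={ -3 } R={ -2,-1,0 } gives -5/2
step 5: add red to get rrrbr; options L={ -3 } R={ -5/2,-2,-1,0 } gives -11/4
step 6: add blue to get rrrbrb; options L={ -3,-11/4 } R={ -5/2,-2,-1,0 } gives -21/8
step 7: add blue to get rrrbrbb; options L={ -3,-11/4,-21/8 } R={ -5/2,-2,-1,0 } gives -41/16
step 8: add red to get rrrbrbbr; options L={ -3,-11/4,-21/8 } R={ -41/16,-5/2,-2,-1,0 } gives -83/32
step 9: add red to get rrrbrbbrr; options L={ -3,-11/4,-21/8 } R={ -83/32,-41/16,-5/2,-2,-1,0 } gives -167/64
step 10: add blue to get rrrbrbbrrb; options L={ -3,-11/4,-21/8,-167/64 } R={ -83/32,-41/16,-5/2,-2,-1,0 } gives -333/128
step 11: add blue to get rrrbrbbrrbb; options L={ -3,-11/4,-21/8,-167/64,-333/128 } R={ -83/32,-41/16,-5/2,-2,-1,0 } gives -665/256
step 12: add blue to get rrrbrbbrrbbb; options L={ -3,-11/4,-21/8,-167/64,-333/128,-665/256 } R={ -83/32,-41/16,-5/2,-2,-1,0 } gives -1329/512
step 13: add blue to get rrrbrbbrrbbbb; options L={ -3,-11/4,-21/8,-167/64,-333/128,-665/256,-1329/512 } R={ -83/32,-41/16,-5/2,-2,-1,0 } gives -2657/1024

-2657/1024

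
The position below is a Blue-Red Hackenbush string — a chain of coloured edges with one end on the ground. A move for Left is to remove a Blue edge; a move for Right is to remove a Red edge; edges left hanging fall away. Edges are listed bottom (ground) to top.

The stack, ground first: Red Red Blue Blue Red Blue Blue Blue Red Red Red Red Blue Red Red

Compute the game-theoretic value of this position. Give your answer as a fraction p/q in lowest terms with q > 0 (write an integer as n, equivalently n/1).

edge 1 of 15 (Red): { (no moves) | 0 } — -1
edge 2 of 15 (Red): { (no moves) | -1 0 } — -2
edge 3 of 15 (Blue): { -2 | -1 0 } — -3/2
edge 4 of 15 (Blue): { -2 -3/2 | -1 0 } — -5/4
edge 5 of 15 (Red): { -2 -3/2 | -5/4 -1 0 } — -11/8
edge 6 of 15 (Blue): { -2 -3/2 -11/8 | -5/4 -1 0 } — -21/16
edge 7 of 15 (Blue): { -2 -3/2 -11/8 -21/16 | -5/4 -1 0 } — -41/32
edge 8 of 15 (Blue): { -2 -3/2 -11/8 -21/16 -41/32 | -5/4 -1 0 } — -81/64
edge 9 of 15 (Red): { -2 -3/2 -11/8 -21/16 -41/32 | -81/64 -5/4 -1 0 } — -163/128
edge 10 of 15 (Red): { -2 -3/2 -11/8 -21/16 -41/32 | -163/128 -81/64 -5/4 -1 0 } — -327/256
edge 11 of 15 (Red): { -2 -3/2 -11/8 -21/16 -41/32 | -327/256 -163/128 -81/64 -5/4 -1 0 } — -655/512
edge 12 of 15 (Red): { -2 -3/2 -11/8 -21/16 -41/32 | -655/512 -327/256 -163/128 -81/64 -5/4 -1 0 } — -1311/1024
edge 13 of 15 (Blue): { -2 -3/2 -11/8 -21/16 -41/32 -1311/1024 | -655/512 -327/256 -163/128 -81/64 -5/4 -1 0 } — -2621/2048
edge 14 of 15 (Red): { -2 -3/2 -11/8 -21/16 -41/32 -1311/1024 | -2621/2048 -655/512 -327/256 -163/128 -81/64 -5/4 -1 0 } — -5243/4096
edge 15 of 15 (Red): { -2 -3/2 -11/8 -21/16 -41/32 -1311/1024 | -5243/4096 -2621/2048 -655/512 -327/256 -163/128 -81/64 -5/4 -1 0 } — -10487/8192

-10487/8192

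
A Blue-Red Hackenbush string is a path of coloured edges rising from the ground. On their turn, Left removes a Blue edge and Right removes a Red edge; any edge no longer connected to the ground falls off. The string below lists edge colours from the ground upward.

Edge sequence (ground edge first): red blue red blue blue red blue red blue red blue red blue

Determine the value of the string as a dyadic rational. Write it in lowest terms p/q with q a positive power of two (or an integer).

-2389/4096

value(r) = { · | 0 } => -1
value(rb) = { -1 | 0 } => -1/2
value(rbr) = { -1 | -1/2, 0 } => -3/4
value(rbrb) = { -1, -3/4 | -1/2, 0 } => -5/8
value(rbrbb) = { -1, -3/4, -5/8 | -1/2, 0 } => -9/16
value(rbrbbr) = { -1, -3/4, -5/8 | -9/16, -1/2, 0 } => -19/32
value(rbrbbrb) = { -1, -3/4, -5/8, -19/32 | -9/16, -1/2, 0 } => -37/64
value(rbrbbrbr) = { -1, -3/4, -5/8, -19/32 | -37/64, -9/16, -1/2, 0 } => -75/128
value(rbrbbrbrb) = { -1, -3/4, -5/8, -19/32, -75/128 | -37/64, -9/16, -1/2, 0 } => -149/256
value(rbrbbrbrbr) = { -1, -3/4, -5/8, -19/32, -75/128 | -149/256, -37/64, -9/16, -1/2, 0 } => -299/512
value(rbrbbrbrbrb) = { -1, -3/4, -5/8, -19/32, -75/128, -299/512 | -149/256, -37/64, -9/16, -1/2, 0 } => -597/1024
value(rbrbbrbrbrbr) = { -1, -3/4, -5/8, -19/32, -75/128, -299/512 | -597/1024, -149/256, -37/64, -9/16, -1/2, 0 } => -1195/2048
value(rbrbbrbrbrbrb) = { -1, -3/4, -5/8, -19/32, -75/128, -299/512, -1195/2048 | -597/1024, -149/256, -37/64, -9/16, -1/2, 0 } => -2389/4096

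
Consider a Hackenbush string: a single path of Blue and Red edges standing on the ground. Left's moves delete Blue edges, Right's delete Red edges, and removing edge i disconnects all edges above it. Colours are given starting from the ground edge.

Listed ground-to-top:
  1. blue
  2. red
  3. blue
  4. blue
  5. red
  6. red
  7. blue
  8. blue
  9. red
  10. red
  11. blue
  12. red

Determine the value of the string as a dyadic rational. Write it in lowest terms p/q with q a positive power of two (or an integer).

1 of 12 · b · max L 0 · min R +∞ => 1
2 of 12 · br · max L 0 · min R 1 => 1/2
3 of 12 · brb · max L 1/2 · min R 1 => 3/4
4 of 12 · brbb · max L 3/4 · min R 1 => 7/8
5 of 12 · brbbr · max L 3/4 · min R 7/8 => 13/16
6 of 12 · brbbrr · max L 3/4 · min R 13/16 => 25/32
7 of 12 · brbbrrb · max L 25/32 · min R 13/16 => 51/64
8 of 12 · brbbrrbb · max L 51/64 · min R 13/16 => 103/128
9 of 12 · brbbrrbbr · max L 51/64 · min R 103/128 => 205/256
10 of 12 · brbbrrbbrr · max L 51/64 · min R 205/256 => 409/512
11 of 12 · brbbrrbbrrb · max L 409/512 · min R 205/256 => 819/1024
12 of 12 · brbbrrbbrrbr · max L 409/512 · min R 819/1024 => 1637/2048

1637/2048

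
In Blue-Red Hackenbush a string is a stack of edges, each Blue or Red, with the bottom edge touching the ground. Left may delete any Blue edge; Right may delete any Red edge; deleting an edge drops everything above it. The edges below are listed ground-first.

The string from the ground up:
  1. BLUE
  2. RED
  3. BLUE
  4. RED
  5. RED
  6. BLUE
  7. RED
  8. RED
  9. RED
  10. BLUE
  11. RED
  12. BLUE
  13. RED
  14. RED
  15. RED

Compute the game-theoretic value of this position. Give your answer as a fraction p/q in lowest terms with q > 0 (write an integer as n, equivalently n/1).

step 1: add BLUE to get B; options L={ 0 } R={ none } => 1
step 2: add RED to get BR; options L={ 0 } R={ 1 } => 1/2
step 3: add BLUE to get BRB; options L={ 0; 1/2 } R={ 1 } => 3/4
step 4: add RED to get BRBR; options L={ 0; 1/2 } R={ 3/4; 1 } => 5/8
step 5: add RED to get BRBRR; options L={ 0; 1/2 } R={ 5/8; 3/4; 1 } => 9/16
step 6: add BLUE to get BRBRRB; options L={ 0; 1/2; 9/16 } R={ 5/8; 3/4; 1 } => 19/32
step 7: add RED to get BRBRRBR; options L={ 0; 1/2; 9/16 } R={ 19/32; 5/8; 3/4; 1 } => 37/64
step 8: add RED to get BRBRRBRR; options L={ 0; 1/2; 9/16 } R={ 37/64; 19/32; 5/8; 3/4; 1 } => 73/128
step 9: add RED to get BRBRRBRRR; options L={ 0; 1/2; 9/16 } R={ 73/128; 37/64; 19/32; 5/8; 3/4; 1 } => 145/256
step 10: add BLUE to get BRBRRBRRRB; options L={ 0; 1/2; 9/16; 145/256 } R={ 73/128; 37/64; 19/32; 5/8; 3/4; 1 } => 291/512
step 11: add RED to get BRBRRBRRRBR; options L={ 0; 1/2; 9/16; 145/256 } R={ 291/512; 73/128; 37/64; 19/32; 5/8; 3/4; 1 } => 581/1024
step 12: add BLUE to get BRBRRBRRRBRB; options L={ 0; 1/2; 9/16; 145/256; 581/1024 } R={ 291/512; 73/128; 37/64; 19/32; 5/8; 3/4; 1 } => 1163/2048
step 13: add RED to get BRBRRBRRRBRBR; options L={ 0; 1/2; 9/16; 145/256; 581/1024 } R={ 1163/2048; 291/512; 73/128; 37/64; 19/32; 5/8; 3/4; 1 } => 2325/4096
step 14: add RED to get BRBRRBRRRBRBRR; options L={ 0; 1/2; 9/16; 145/256; 581/1024 } R={ 2325/4096; 1163/2048; 291/512; 73/128; 37/64; 19/32; 5/8; 3/4; 1 } => 4649/8192
step 15: add RED to get BRBRRBRRRBRBRRR; options L={ 0; 1/2; 9/16; 145/256; 581/1024 } R={ 4649/8192; 2325/4096; 1163/2048; 291/512; 73/128; 37/64; 19/32; 5/8; 3/4; 1 } => 9297/16384

9297/16384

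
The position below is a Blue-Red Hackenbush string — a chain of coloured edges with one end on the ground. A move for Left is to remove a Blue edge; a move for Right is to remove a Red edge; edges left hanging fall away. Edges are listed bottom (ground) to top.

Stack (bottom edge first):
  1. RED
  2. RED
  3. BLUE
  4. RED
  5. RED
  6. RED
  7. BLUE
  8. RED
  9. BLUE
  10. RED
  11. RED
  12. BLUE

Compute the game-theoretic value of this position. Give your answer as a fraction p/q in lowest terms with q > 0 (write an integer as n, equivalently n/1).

Prefix values for RED RED BLUE RED RED RED BLUE RED BLUE RED RED BLUE via {L|R} + simplicity:
step 1: add RED to get R; options L={ — } R={ 0 } gives -1
step 2: add RED to get RR; options L={ — } R={ -1,0 } gives -2
step 3: add BLUE to get RRB; options L={ -2 } R={ -1,0 } gives -3/2
step 4: add RED to get RRBR; options L={ -2 } R={ -3/2,-1,0 } gives -7/4
step 5: add RED to get RRBRR; options L={ -2 } R={ -7/4,-3/2,-1,0 } gives -15/8
step 6: add RED to get RRBRRR; options L={ -2 } R={ -15/8,-7/4,-3/2,-1,0 } gives -31/16
step 7: add BLUE to get RRBRRRB; options L={ -2,-31/16 } R={ -15/8,-7/4,-3/2,-1,0 } gives -61/32
step 8: add RED to get RRBRRRBR; options L={ -2,-31/16 } R={ -61/32,-15/8,-7/4,-3/2,-1,0 } gives -123/64
step 9: add BLUE to get RRBRRRBRB; options L={ -2,-31/16,-123/64 } R={ -61/32,-15/8,-7/4,-3/2,-1,0 } gives -245/128
step 10: add RED to get RRBRRRBRBR; options L={ -2,-31/16,-123/64 } R={ -245/128,-61/32,-15/8,-7/4,-3/2,-1,0 } gives -491/256
step 11: add RED to get RRBRRRBRBRR; options L={ -2,-31/16,-123/64 } R={ -491/256,-245/128,-61/32,-15/8,-7/4,-3/2,-1,0 } gives -983/512
step 12: add BLUE to get RRBRRRBRBRRB; options L={ -2,-31/16,-123/64,-983/512 } R={ -491/256,-245/128,-61/32,-15/8,-7/4,-3/2,-1,0 } gives -1965/1024

-1965/1024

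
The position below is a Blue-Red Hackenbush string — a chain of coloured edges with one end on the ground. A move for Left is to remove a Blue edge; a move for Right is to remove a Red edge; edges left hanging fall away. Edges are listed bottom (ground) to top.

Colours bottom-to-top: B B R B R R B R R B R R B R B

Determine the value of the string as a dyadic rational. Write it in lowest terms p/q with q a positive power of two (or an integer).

12875/8192

edge 1 of 15 (B): { 0 | — } ⇒ 1
edge 2 of 15 (B): { 0, 1 | — } ⇒ 2
edge 3 of 15 (R): { 0, 1 | 2 } ⇒ 3/2
edge 4 of 15 (B): { 0, 1, 3/2 | 2 } ⇒ 7/4
edge 5 of 15 (R): { 0, 1, 3/2 | 7/4, 2 } ⇒ 13/8
edge 6 of 15 (R): { 0, 1, 3/2 | 13/8, 7/4, 2 } ⇒ 25/16
edge 7 of 15 (B): { 0, 1, 3/2, 25/16 | 13/8, 7/4, 2 } ⇒ 51/32
edge 8 of 15 (R): { 0, 1, 3/2, 25/16 | 51/32, 13/8, 7/4, 2 } ⇒ 101/64
edge 9 of 15 (R): { 0, 1, 3/2, 25/16 | 101/64, 51/32, 13/8, 7/4, 2 } ⇒ 201/128
edge 10 of 15 (B): { 0, 1, 3/2, 25/16, 201/128 | 101/64, 51/32, 13/8, 7/4, 2 } ⇒ 403/256
edge 11 of 15 (R): { 0, 1, 3/2, 25/16, 201/128 | 403/256, 101/64, 51/32, 13/8, 7/4, 2 } ⇒ 805/512
edge 12 of 15 (R): { 0, 1, 3/2, 25/16, 201/128 | 805/512, 403/256, 101/64, 51/32, 13/8, 7/4, 2 } ⇒ 1609/1024
edge 13 of 15 (B): { 0, 1, 3/2, 25/16, 201/128, 1609/1024 | 805/512, 403/256, 101/64, 51/32, 13/8, 7/4, 2 } ⇒ 3219/2048
edge 14 of 15 (R): { 0, 1, 3/2, 25/16, 201/128, 1609/1024 | 3219/2048, 805/512, 403/256, 101/64, 51/32, 13/8, 7/4, 2 } ⇒ 6437/4096
edge 15 of 15 (B): { 0, 1, 3/2, 25/16, 201/128, 1609/1024, 6437/4096 | 3219/2048, 805/512, 403/256, 101/64, 51/32, 13/8, 7/4, 2 } ⇒ 12875/8192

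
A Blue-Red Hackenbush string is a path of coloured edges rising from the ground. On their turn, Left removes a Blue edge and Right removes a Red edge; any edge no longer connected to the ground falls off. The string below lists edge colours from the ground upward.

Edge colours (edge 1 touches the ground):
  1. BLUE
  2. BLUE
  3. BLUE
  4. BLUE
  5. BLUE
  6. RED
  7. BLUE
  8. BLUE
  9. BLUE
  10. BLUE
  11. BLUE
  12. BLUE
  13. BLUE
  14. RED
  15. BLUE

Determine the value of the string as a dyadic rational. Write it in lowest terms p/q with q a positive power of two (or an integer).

5115/1024

Prefix values for BLUE BLUE BLUE BLUE BLUE RED BLUE BLUE BLUE BLUE BLUE BLUE BLUE RED BLUE via {L|R} + simplicity:
edge 1 of 15 (BLUE): { 0 | none } -> 1
edge 2 of 15 (BLUE): { 0,1 | none } -> 2
edge 3 of 15 (BLUE): { 0,1,2 | none } -> 3
edge 4 of 15 (BLUE): { 0,1,2,3 | none } -> 4
edge 5 of 15 (BLUE): { 0,1,2,3,4 | none } -> 5
edge 6 of 15 (RED): { 0,1,2,3,4 | 5 } -> 9/2
edge 7 of 15 (BLUE): { 0,1,2,3,4,9/2 | 5 } -> 19/4
edge 8 of 15 (BLUE): { 0,1,2,3,4,9/2,19/4 | 5 } -> 39/8
edge 9 of 15 (BLUE): { 0,1,2,3,4,9/2,19/4,39/8 | 5 } -> 79/16
edge 10 of 15 (BLUE): { 0,1,2,3,4,9/2,19/4,39/8,79/16 | 5 } -> 159/32
edge 11 of 15 (BLUE): { 0,1,2,3,4,9/2,19/4,39/8,79/16,159/32 | 5 } -> 319/64
edge 12 of 15 (BLUE): { 0,1,2,3,4,9/2,19/4,39/8,79/16,159/32,319/64 | 5 } -> 639/128
edge 13 of 15 (BLUE): { 0,1,2,3,4,9/2,19/4,39/8,79/16,159/32,319/64,639/128 | 5 } -> 1279/256
edge 14 of 15 (RED): { 0,1,2,3,4,9/2,19/4,39/8,79/16,159/32,319/64,639/128 | 1279/256,5 } -> 2557/512
edge 15 of 15 (BLUE): { 0,1,2,3,4,9/2,19/4,39/8,79/16,159/32,319/64,639/128,2557/512 | 1279/256,5 } -> 5115/1024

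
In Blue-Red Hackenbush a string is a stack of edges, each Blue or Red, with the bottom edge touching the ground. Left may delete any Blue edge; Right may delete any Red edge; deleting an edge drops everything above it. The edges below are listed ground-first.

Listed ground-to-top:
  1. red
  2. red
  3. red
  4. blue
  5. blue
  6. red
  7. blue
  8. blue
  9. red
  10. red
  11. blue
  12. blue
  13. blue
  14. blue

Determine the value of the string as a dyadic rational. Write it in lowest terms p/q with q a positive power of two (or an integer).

edge 1 of 14 (red): {  | 0 } = -1
edge 2 of 14 (red): {  | -1,0 } = -2
edge 3 of 14 (red): {  | -2,-1,0 } = -3
edge 4 of 14 (blue): { -3 | -2,-1,0 } = -5/2
edge 5 of 14 (blue): { -3,-5/2 | -2,-1,0 } = -9/4
edge 6 of 14 (red): { -3,-5/2 | -9/4,-2,-1,0 } = -19/8
edge 7 of 14 (blue): { -3,-5/2,-19/8 | -9/4,-2,-1,0 } = -37/16
edge 8 of 14 (blue): { -3,-5/2,-19/8,-37/16 | -9/4,-2,-1,0 } = -73/32
edge 9 of 14 (red): { -3,-5/2,-19/8,-37/16 | -73/32,-9/4,-2,-1,0 } = -147/64
edge 10 of 14 (red): { -3,-5/2,-19/8,-37/16 | -147/64,-73/32,-9/4,-2,-1,0 } = -295/128
edge 11 of 14 (blue): { -3,-5/2,-19/8,-37/16,-295/128 | -147/64,-73/32,-9/4,-2,-1,0 } = -589/256
edge 12 of 14 (blue): { -3,-5/2,-19/8,-37/16,-295/128,-589/256 | -147/64,-73/32,-9/4,-2,-1,0 } = -1177/512
edge 13 of 14 (blue): { -3,-5/2,-19/8,-37/16,-295/128,-589/256,-1177/512 | -147/64,-73/32,-9/4,-2,-1,0 } = -2353/1024
edge 14 of 14 (blue): { -3,-5/2,-19/8,-37/16,-295/128,-589/256,-1177/512,-2353/1024 | -147/64,-73/32,-9/4,-2,-1,0 } = -4705/2048

-4705/2048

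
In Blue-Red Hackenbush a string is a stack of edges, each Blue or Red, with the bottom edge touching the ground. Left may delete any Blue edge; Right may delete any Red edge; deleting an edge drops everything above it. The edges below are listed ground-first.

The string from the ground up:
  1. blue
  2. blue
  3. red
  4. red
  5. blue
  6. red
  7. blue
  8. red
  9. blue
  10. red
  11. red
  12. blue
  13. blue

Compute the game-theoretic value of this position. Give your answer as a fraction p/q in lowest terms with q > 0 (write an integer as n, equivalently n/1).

2727/2048

Recurse on prefixes of the 13-edge string blue blue red red blue red blue red blue red red blue blue:
G_1 [b]  L=[0]  R=[·]  → 1
G_2 [bb]  L=[0,1]  R=[·]  → 2
G_3 [bbr]  L=[0,1]  R=[2]  → 3/2
G_4 [bbrr]  L=[0,1]  R=[3/2,2]  → 5/4
G_5 [bbrrb]  L=[0,1,5/4]  R=[3/2,2]  → 11/8
G_6 [bbrrbr]  L=[0,1,5/4]  R=[11/8,3/2,2]  → 21/16
G_7 [bbrrbrb]  L=[0,1,5/4,21/16]  R=[11/8,3/2,2]  → 43/32
G_8 [bbrrbrbr]  L=[0,1,5/4,21/16]  R=[43/32,11/8,3/2,2]  → 85/64
G_9 [bbrrbrbrb]  L=[0,1,5/4,21/16,85/64]  R=[43/32,11/8,3/2,2]  → 171/128
G_10 [bbrrbrbrbr]  L=[0,1,5/4,21/16,85/64]  R=[171/128,43/32,11/8,3/2,2]  → 341/256
G_11 [bbrrbrbrbrr]  L=[0,1,5/4,21/16,85/64]  R=[341/256,171/128,43/32,11/8,3/2,2]  → 681/512
G_12 [bbrrbrbrbrrb]  L=[0,1,5/4,21/16,85/64,681/512]  R=[341/256,171/128,43/32,11/8,3/2,2]  → 1363/1024
G_13 [bbrrbrbrbrrbb]  L=[0,1,5/4,21/16,85/64,681/512,1363/1024]  R=[341/256,171/128,43/32,11/8,3/2,2]  → 2727/2048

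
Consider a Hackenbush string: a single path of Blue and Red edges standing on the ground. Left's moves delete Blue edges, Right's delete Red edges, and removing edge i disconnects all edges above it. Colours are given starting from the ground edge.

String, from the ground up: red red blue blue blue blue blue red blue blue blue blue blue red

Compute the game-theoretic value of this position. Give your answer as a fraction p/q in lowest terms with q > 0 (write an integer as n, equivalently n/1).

-4227/4096

Recurse on prefixes of the 14-edge string red red blue blue blue blue blue red blue blue blue blue blue red:
edge 1 of 14 (red): { ∅ | 0 } → -1
edge 2 of 14 (red): { ∅ | -1,0 } → -2
edge 3 of 14 (blue): { -2 | -1,0 } → -3/2
edge 4 of 14 (blue): { -2,-3/2 | -1,0 } → -5/4
edge 5 of 14 (blue): { -2,-3/2,-5/4 | -1,0 } → -9/8
edge 6 of 14 (blue): { -2,-3/2,-5/4,-9/8 | -1,0 } → -17/16
edge 7 of 14 (blue): { -2,-3/2,-5/4,-9/8,-17/16 | -1,0 } → -33/32
edge 8 of 14 (red): { -2,-3/2,-5/4,-9/8,-17/16 | -33/32,-1,0 } → -67/64
edge 9 of 14 (blue): { -2,-3/2,-5/4,-9/8,-17/16,-67/64 | -33/32,-1,0 } → -133/128
edge 10 of 14 (blue): { -2,-3/2,-5/4,-9/8,-17/16,-67/64,-133/128 | -33/32,-1,0 } → -265/256
edge 11 of 14 (blue): { -2,-3/2,-5/4,-9/8,-17/16,-67/64,-133/128,-265/256 | -33/32,-1,0 } → -529/512
edge 12 of 14 (blue): { -2,-3/2,-5/4,-9/8,-17/16,-67/64,-133/128,-265/256,-529/512 | -33/32,-1,0 } → -1057/1024
edge 13 of 14 (blue): { -2,-3/2,-5/4,-9/8,-17/16,-67/64,-133/128,-265/256,-529/512,-1057/1024 | -33/32,-1,0 } → -2113/2048
edge 14 of 14 (red): { -2,-3/2,-5/4,-9/8,-17/16,-67/64,-133/128,-265/256,-529/512,-1057/1024 | -2113/2048,-33/32,-1,0 } → -4227/4096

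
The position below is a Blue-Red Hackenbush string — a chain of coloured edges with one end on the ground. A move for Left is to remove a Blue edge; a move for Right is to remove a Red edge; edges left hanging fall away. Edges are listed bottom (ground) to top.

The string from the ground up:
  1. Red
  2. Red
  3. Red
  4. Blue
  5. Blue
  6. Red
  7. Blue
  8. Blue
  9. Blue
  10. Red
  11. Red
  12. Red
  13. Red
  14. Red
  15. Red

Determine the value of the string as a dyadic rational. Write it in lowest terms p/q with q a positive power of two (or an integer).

v_1 [R]  L=[·]  R=[0]  = -1
v_2 [RR]  L=[·]  R=[-1; 0]  = -2
v_3 [RRR]  L=[·]  R=[-2; -1; 0]  = -3
v_4 [RRRB]  L=[-3]  R=[-2; -1; 0]  = -5/2
v_5 [RRRBB]  L=[-3; -5/2]  R=[-2; -1; 0]  = -9/4
v_6 [RRRBBR]  L=[-3; -5/2]  R=[-9/4; -2; -1; 0]  = -19/8
v_7 [RRRBBRB]  L=[-3; -5/2; -19/8]  R=[-9/4; -2; -1; 0]  = -37/16
v_8 [RRRBBRBB]  L=[-3; -5/2; -19/8; -37/16]  R=[-9/4; -2; -1; 0]  = -73/32
v_9 [RRRBBRBBB]  L=[-3; -5/2; -19/8; -37/16; -73/32]  R=[-9/4; -2; -1; 0]  = -145/64
v_10 [RRRBBRBBBR]  L=[-3; -5/2; -19/8; -37/16; -73/32]  R=[-145/64; -9/4; -2; -1; 0]  = -291/128
v_11 [RRRBBRBBBRR]  L=[-3; -5/2; -19/8; -37/16; -73/32]  R=[-291/128; -145/64; -9/4; -2; -1; 0]  = -583/256
v_12 [RRRBBRBBBRRR]  L=[-3; -5/2; -19/8; -37/16; -73/32]  R=[-583/256; -291/128; -145/64; -9/4; -2; -1; 0]  = -1167/512
v_13 [RRRBBRBBBRRRR]  L=[-3; -5/2; -19/8; -37/16; -73/32]  R=[-1167/512; -583/256; -291/128; -145/64; -9/4; -2; -1; 0]  = -2335/1024
v_14 [RRRBBRBBBRRRRR]  L=[-3; -5/2; -19/8; -37/16; -73/32]  R=[-2335/1024; -1167/512; -583/256; -291/128; -145/64; -9/4; -2; -1; 0]  = -4671/2048
v_15 [RRRBBRBBBRRRRRR]  L=[-3; -5/2; -19/8; -37/16; -73/32]  R=[-4671/2048; -2335/1024; -1167/512; -583/256; -291/128; -145/64; -9/4; -2; -1; 0]  = -9343/4096

-9343/4096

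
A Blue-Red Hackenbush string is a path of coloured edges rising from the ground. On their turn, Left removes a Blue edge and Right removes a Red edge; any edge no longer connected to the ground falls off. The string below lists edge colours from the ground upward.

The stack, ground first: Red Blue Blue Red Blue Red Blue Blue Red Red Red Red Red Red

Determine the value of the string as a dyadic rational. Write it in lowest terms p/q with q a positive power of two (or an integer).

Recurse on prefixes of the 14-edge string Red Blue Blue Red Blue Red Blue Blue Red Red Red Red Red Red:
v_1 [R]  L=[none]  R=[0]  gives -1
v_2 [RB]  L=[-1]  R=[0]  gives -1/2
v_3 [RBB]  L=[-1, -1/2]  R=[0]  gives -1/4
v_4 [RBBR]  L=[-1, -1/2]  R=[-1/4, 0]  gives -3/8
v_5 [RBBRB]  L=[-1, -1/2, -3/8]  R=[-1/4, 0]  gives -5/16
v_6 [RBBRBR]  L=[-1, -1/2, -3/8]  R=[-5/16, -1/4, 0]  gives -11/32
v_7 [RBBRBRB]  L=[-1, -1/2, -3/8, -11/32]  R=[-5/16, -1/4, 0]  gives -21/64
v_8 [RBBRBRBB]  L=[-1, -1/2, -3/8, -11/32, -21/64]  R=[-5/16, -1/4, 0]  gives -41/128
v_9 [RBBRBRBBR]  L=[-1, -1/2, -3/8, -11/32, -21/64]  R=[-41/128, -5/16, -1/4, 0]  gives -83/256
v_10 [RBBRBRBBRR]  L=[-1, -1/2, -3/8, -11/32, -21/64]  R=[-83/256, -41/128, -5/16, -1/4, 0]  gives -167/512
v_11 [RBBRBRBBRRR]  L=[-1, -1/2, -3/8, -11/32, -21/64]  R=[-167/512, -83/256, -41/128, -5/16, -1/4, 0]  gives -335/1024
v_12 [RBBRBRBBRRRR]  L=[-1, -1/2, -3/8, -11/32, -21/64]  R=[-335/1024, -167/512, -83/256, -41/128, -5/16, -1/4, 0]  gives -671/2048
v_13 [RBBRBRBBRRRRR]  L=[-1, -1/2, -3/8, -11/32, -21/64]  R=[-671/2048, -335/1024, -167/512, -83/256, -41/128, -5/16, -1/4, 0]  gives -1343/4096
v_14 [RBBRBRBBRRRRRR]  L=[-1, -1/2, -3/8, -11/32, -21/64]  R=[-1343/4096, -671/2048, -335/1024, -167/512, -83/256, -41/128, -5/16, -1/4, 0]  gives -2687/8192

-2687/8192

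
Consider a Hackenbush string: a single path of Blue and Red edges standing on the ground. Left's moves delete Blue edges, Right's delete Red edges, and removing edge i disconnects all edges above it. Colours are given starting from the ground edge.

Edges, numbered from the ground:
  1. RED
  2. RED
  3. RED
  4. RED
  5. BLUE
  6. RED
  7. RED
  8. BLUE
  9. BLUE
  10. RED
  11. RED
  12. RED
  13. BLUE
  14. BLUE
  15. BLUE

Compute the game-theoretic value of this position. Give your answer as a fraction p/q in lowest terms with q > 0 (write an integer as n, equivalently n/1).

Recurse on prefixes of the 15-edge string RED RED RED RED BLUE RED RED BLUE BLUE RED RED RED BLUE BLUE BLUE:
R: Left { — }, Right { 0 } => simplest -1
RR: Left { — }, Right { -1 0 } => simplest -2
RRR: Left { — }, Right { -2 -1 0 } => simplest -3
RRRR: Left { — }, Right { -3 -2 -1 0 } => simplest -4
RRRRB: Left { -4 }, Right { -3 -2 -1 0 } => simplest -7/2
RRRRBR: Left { -4 }, Right { -7/2 -3 -2 -1 0 } => simplest -15/4
RRRRBRR: Left { -4 }, Right { -15/4 -7/2 -3 -2 -1 0 } => simplest -31/8
RRRRBRRB: Left { -4 -31/8 }, Right { -15/4 -7/2 -3 -2 -1 0 } => simplest -61/16
RRRRBRRBB: Left { -4 -31/8 -61/16 }, Right { -15/4 -7/2 -3 -2 -1 0 } => simplest -121/32
RRRRBRRBBR: Left { -4 -31/8 -61/16 }, Right { -121/32 -15/4 -7/2 -3 -2 -1 0 } => simplest -243/64
RRRRBRRBBRR: Left { -4 -31/8 -61/16 }, Right { -243/64 -121/32 -15/4 -7/2 -3 -2 -1 0 } => simplest -487/128
RRRRBRRBBRRR: Left { -4 -31/8 -61/16 }, Right { -487/128 -243/64 -121/32 -15/4 -7/2 -3 -2 -1 0 } => simplest -975/256
RRRRBRRBBRRRB: Left { -4 -31/8 -61/16 -975/256 }, Right { -487/128 -243/64 -121/32 -15/4 -7/2 -3 -2 -1 0 } => simplest -1949/512
RRRRBRRBBRRRBB: Left { -4 -31/8 -61/16 -975/256 -1949/512 }, Right { -487/128 -243/64 -121/32 -15/4 -7/2 -3 -2 -1 0 } => simplest -3897/1024
RRRRBRRBBRRRBBB: Left { -4 -31/8 -61/16 -975/256 -1949/512 -3897/1024 }, Right { -487/128 -243/64 -121/32 -15/4 -7/2 -3 -2 -1 0 } => simplest -7793/2048

-7793/2048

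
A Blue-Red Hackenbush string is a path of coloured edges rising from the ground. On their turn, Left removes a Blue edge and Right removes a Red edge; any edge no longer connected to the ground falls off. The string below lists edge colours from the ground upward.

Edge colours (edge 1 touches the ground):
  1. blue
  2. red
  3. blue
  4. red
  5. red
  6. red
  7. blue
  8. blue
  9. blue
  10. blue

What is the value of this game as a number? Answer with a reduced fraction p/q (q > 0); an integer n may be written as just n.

287/512

val(b) = { 0 | (no moves) } = 1
val(br) = { 0 | 1 } = 1/2
val(brb) = { 0 1/2 | 1 } = 3/4
val(brbr) = { 0 1/2 | 3/4 1 } = 5/8
val(brbrr) = { 0 1/2 | 5/8 3/4 1 } = 9/16
val(brbrrr) = { 0 1/2 | 9/16 5/8 3/4 1 } = 17/32
val(brbrrrb) = { 0 1/2 17/32 | 9/16 5/8 3/4 1 } = 35/64
val(brbrrrbb) = { 0 1/2 17/32 35/64 | 9/16 5/8 3/4 1 } = 71/128
val(brbrrrbbb) = { 0 1/2 17/32 35/64 71/128 | 9/16 5/8 3/4 1 } = 143/256
val(brbrrrbbbb) = { 0 1/2 17/32 35/64 71/128 143/256 | 9/16 5/8 3/4 1 } = 287/512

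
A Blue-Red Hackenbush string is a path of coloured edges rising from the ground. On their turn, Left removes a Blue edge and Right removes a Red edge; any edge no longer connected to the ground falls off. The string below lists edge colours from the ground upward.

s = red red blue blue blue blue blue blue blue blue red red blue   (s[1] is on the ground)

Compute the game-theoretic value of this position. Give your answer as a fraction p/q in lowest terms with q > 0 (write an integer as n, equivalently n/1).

-2061/2048

Prefix values for red red blue blue blue blue blue blue blue blue red red blue via {L|R} + simplicity:
step 1: add red to get r; options L={ ∅ } R={ 0 } ⇒ -1
step 2: add red to get rr; options L={ ∅ } R={ -1, 0 } ⇒ -2
step 3: add blue to get rrb; options L={ -2 } R={ -1, 0 } ⇒ -3/2
step 4: add blue to get rrbb; options L={ -2, -3/2 } R={ -1, 0 } ⇒ -5/4
step 5: add blue to get rrbbb; options L={ -2, -3/2, -5/4 } R={ -1, 0 } ⇒ -9/8
step 6: add blue to get rrbbbb; options L={ -2, -3/2, -5/4, -9/8 } R={ -1, 0 } ⇒ -17/16
step 7: add blue to get rrbbbbb; options L={ -2, -3/2, -5/4, -9/8, -17/16 } R={ -1, 0 } ⇒ -33/32
step 8: add blue to get rrbbbbbb; options L={ -2, -3/2, -5/4, -9/8, -17/16, -33/32 } R={ -1, 0 } ⇒ -65/64
step 9: add blue to get rrbbbbbbb; options L={ -2, -3/2, -5/4, -9/8, -17/16, -33/32, -65/64 } R={ -1, 0 } ⇒ -129/128
step 10: add blue to get rrbbbbbbbb; options L={ -2, -3/2, -5/4, -9/8, -17/16, -33/32, -65/64, -129/128 } R={ -1, 0 } ⇒ -257/256
step 11: add red to get rrbbbbbbbbr; options L={ -2, -3/2, -5/4, -9/8, -17/16, -33/32, -65/64, -129/128 } R={ -257/256, -1, 0 } ⇒ -515/512
step 12: add red to get rrbbbbbbbbrr; options L={ -2, -3/2, -5/4, -9/8, -17/16, -33/32, -65/64, -129/128 } R={ -515/512, -257/256, -1, 0 } ⇒ -1031/1024
step 13: add blue to get rrbbbbbbbbrrb; options L={ -2, -3/2, -5/4, -9/8, -17/16, -33/32, -65/64, -129/128, -1031/1024 } R={ -515/512, -257/256, -1, 0 } ⇒ -2061/2048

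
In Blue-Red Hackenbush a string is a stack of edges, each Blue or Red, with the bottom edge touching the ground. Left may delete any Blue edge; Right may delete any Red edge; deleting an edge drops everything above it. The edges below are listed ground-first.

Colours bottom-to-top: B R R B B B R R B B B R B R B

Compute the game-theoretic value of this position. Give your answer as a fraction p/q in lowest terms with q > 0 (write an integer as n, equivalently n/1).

value(B) = { 0 | — } => 1
value(BR) = { 0 | 1 } => 1/2
value(BRR) = { 0 | 1/2,1 } => 1/4
value(BRRB) = { 0,1/4 | 1/2,1 } => 3/8
value(BRRBB) = { 0,1/4,3/8 | 1/2,1 } => 7/16
value(BRRBBB) = { 0,1/4,3/8,7/16 | 1/2,1 } => 15/32
value(BRRBBBR) = { 0,1/4,3/8,7/16 | 15/32,1/2,1 } => 29/64
value(BRRBBBRR) = { 0,1/4,3/8,7/16 | 29/64,15/32,1/2,1 } => 57/128
value(BRRBBBRRB) = { 0,1/4,3/8,7/16,57/128 | 29/64,15/32,1/2,1 } => 115/256
value(BRRBBBRRBB) = { 0,1/4,3/8,7/16,57/128,115/256 | 29/64,15/32,1/2,1 } => 231/512
value(BRRBBBRRBBB) = { 0,1/4,3/8,7/16,57/128,115/256,231/512 | 29/64,15/32,1/2,1 } => 463/1024
value(BRRBBBRRBBBR) = { 0,1/4,3/8,7/16,57/128,115/256,231/512 | 463/1024,29/64,15/32,1/2,1 } => 925/2048
value(BRRBBBRRBBBRB) = { 0,1/4,3/8,7/16,57/128,115/256,231/512,925/2048 | 463/1024,29/64,15/32,1/2,1 } => 1851/4096
value(BRRBBBRRBBBRBR) = { 0,1/4,3/8,7/16,57/128,115/256,231/512,925/2048 | 1851/4096,463/1024,29/64,15/32,1/2,1 } => 3701/8192
value(BRRBBBRRBBBRBRB) = { 0,1/4,3/8,7/16,57/128,115/256,231/512,925/2048,3701/8192 | 1851/4096,463/1024,29/64,15/32,1/2,1 } => 7403/16384

7403/16384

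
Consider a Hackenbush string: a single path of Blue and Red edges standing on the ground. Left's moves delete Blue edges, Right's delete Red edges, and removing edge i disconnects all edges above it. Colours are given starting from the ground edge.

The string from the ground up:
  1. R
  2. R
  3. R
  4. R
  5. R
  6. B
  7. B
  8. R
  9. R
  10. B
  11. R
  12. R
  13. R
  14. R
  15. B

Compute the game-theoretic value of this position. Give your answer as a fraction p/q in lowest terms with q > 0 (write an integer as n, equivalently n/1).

-4541/1024

edge 1 of 15 (R): { (no moves) | 0 } = -1
edge 2 of 15 (R): { (no moves) | -1; 0 } = -2
edge 3 of 15 (R): { (no moves) | -2; -1; 0 } = -3
edge 4 of 15 (R): { (no moves) | -3; -2; -1; 0 } = -4
edge 5 of 15 (R): { (no moves) | -4; -3; -2; -1; 0 } = -5
edge 6 of 15 (B): { -5 | -4; -3; -2; -1; 0 } = -9/2
edge 7 of 15 (B): { -5; -9/2 | -4; -3; -2; -1; 0 } = -17/4
edge 8 of 15 (R): { -5; -9/2 | -17/4; -4; -3; -2; -1; 0 } = -35/8
edge 9 of 15 (R): { -5; -9/2 | -35/8; -17/4; -4; -3; -2; -1; 0 } = -71/16
edge 10 of 15 (B): { -5; -9/2; -71/16 | -35/8; -17/4; -4; -3; -2; -1; 0 } = -141/32
edge 11 of 15 (R): { -5; -9/2; -71/16 | -141/32; -35/8; -17/4; -4; -3; -2; -1; 0 } = -283/64
edge 12 of 15 (R): { -5; -9/2; -71/16 | -283/64; -141/32; -35/8; -17/4; -4; -3; -2; -1; 0 } = -567/128
edge 13 of 15 (R): { -5; -9/2; -71/16 | -567/128; -283/64; -141/32; -35/8; -17/4; -4; -3; -2; -1; 0 } = -1135/256
edge 14 of 15 (R): { -5; -9/2; -71/16 | -1135/256; -567/128; -283/64; -141/32; -35/8; -17/4; -4; -3; -2; -1; 0 } = -2271/512
edge 15 of 15 (B): { -5; -9/2; -71/16; -2271/512 | -1135/256; -567/128; -283/64; -141/32; -35/8; -17/4; -4; -3; -2; -1; 0 } = -4541/1024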